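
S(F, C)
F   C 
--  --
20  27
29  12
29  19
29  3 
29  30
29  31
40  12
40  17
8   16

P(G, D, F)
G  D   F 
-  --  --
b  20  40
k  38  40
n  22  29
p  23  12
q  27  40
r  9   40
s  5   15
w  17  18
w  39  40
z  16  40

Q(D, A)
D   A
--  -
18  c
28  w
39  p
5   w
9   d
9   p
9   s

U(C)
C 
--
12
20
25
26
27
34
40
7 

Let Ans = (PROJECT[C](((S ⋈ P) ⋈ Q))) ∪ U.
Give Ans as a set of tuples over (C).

{12, 17, 20, 25, 26, 27, 34, 40, 7}

S ⋈ P (natural join on F): {(29, 12, n, 22), (29, 19, n, 22), (29, 3, n, 22), (29, 30, n, 22), (29, 31, n, 22), (40, 12, b, 20), (40, 12, k, 38), (40, 12, q, 27), (40, 12, r, 9), (40, 12, w, 39), (40, 12, z, 16), (40, 17, b, 20), (40, 17, k, 38), (40, 17, q, 27), (40, 17, r, 9), (40, 17, w, 39), (40, 17, z, 16)}
(S ⋈ P) ⋈ Q (natural join on D): {(40, 12, r, 9, d), (40, 12, r, 9, p), (40, 12, r, 9, s), (40, 12, w, 39, p), (40, 17, r, 9, d), (40, 17, r, 9, p), (40, 17, r, 9, s), (40, 17, w, 39, p)}
Projecting to C (6 duplicate(s) eliminated): {12, 17}
Taking the union: {12, 17, 20, 25, 26, 27, 34, 40, 7}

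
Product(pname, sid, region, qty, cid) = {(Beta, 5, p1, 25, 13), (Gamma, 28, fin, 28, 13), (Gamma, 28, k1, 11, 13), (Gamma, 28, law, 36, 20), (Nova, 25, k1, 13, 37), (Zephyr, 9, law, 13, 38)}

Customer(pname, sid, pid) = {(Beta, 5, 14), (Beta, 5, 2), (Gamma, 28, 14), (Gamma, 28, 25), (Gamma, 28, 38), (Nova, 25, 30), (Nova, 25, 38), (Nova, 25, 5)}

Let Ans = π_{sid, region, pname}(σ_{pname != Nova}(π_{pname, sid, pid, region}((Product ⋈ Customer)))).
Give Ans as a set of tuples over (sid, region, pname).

{(28, fin, Gamma), (28, k1, Gamma), (28, law, Gamma), (5, p1, Beta)}

Natural join on pname, sid: {(Beta, 5, p1, 25, 13, 14), (Beta, 5, p1, 25, 13, 2), (Gamma, 28, fin, 28, 13, 14), (Gamma, 28, fin, 28, 13, 25), (Gamma, 28, fin, 28, 13, 38), (Gamma, 28, k1, 11, 13, 14), (Gamma, 28, k1, 11, 13, 25), (Gamma, 28, k1, 11, 13, 38), (Gamma, 28, law, 36, 20, 14), (Gamma, 28, law, 36, 20, 25), (Gamma, 28, law, 36, 20, 38), (Nova, 25, k1, 13, 37, 30), (Nova, 25, k1, 13, 37, 38), (Nova, 25, k1, 13, 37, 5)}
π[pname, sid, pid, region]: project onto (pname, sid, pid, region) → {(Beta, 5, 14, p1), (Beta, 5, 2, p1), (Gamma, 28, 14, fin), (Gamma, 28, 14, k1), (Gamma, 28, 14, law), (Gamma, 28, 25, fin), (Gamma, 28, 25, k1), (Gamma, 28, 25, law), (Gamma, 28, 38, fin), (Gamma, 28, 38, k1), (Gamma, 28, 38, law), (Nova, 25, 30, k1), (Nova, 25, 38, k1), (Nova, 25, 5, k1)}
Filtering on pname != Nova leaves {(Beta, 5, 14, p1), (Beta, 5, 2, p1), (Gamma, 28, 14, fin), (Gamma, 28, 14, k1), (Gamma, 28, 14, law), (Gamma, 28, 25, fin), (Gamma, 28, 25, k1), (Gamma, 28, 25, law), (Gamma, 28, 38, fin), (Gamma, 28, 38, k1), (Gamma, 28, 38, law)}.
π[sid, region, pname]: project onto (sid, region, pname) (7 duplicate(s) eliminated) → {(28, fin, Gamma), (28, k1, Gamma), (28, law, Gamma), (5, p1, Beta)}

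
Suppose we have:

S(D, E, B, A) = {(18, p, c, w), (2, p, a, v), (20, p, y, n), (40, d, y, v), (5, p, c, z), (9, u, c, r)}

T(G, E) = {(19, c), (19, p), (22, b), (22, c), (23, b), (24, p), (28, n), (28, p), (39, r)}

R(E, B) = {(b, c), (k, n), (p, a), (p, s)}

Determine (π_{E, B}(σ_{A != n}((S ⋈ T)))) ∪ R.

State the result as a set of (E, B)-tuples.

{(b, c), (k, n), (p, a), (p, c), (p, s)}

Joining S and T on E yields {(18, p, c, w, 19), (18, p, c, w, 24), (18, p, c, w, 28), (2, p, a, v, 19), (2, p, a, v, 24), (2, p, a, v, 28), (20, p, y, n, 19), (20, p, y, n, 24), (20, p, y, n, 28), (5, p, c, z, 19), (5, p, c, z, 24), (5, p, c, z, 28)}.
σ[A != n]: keep tuples satisfying A != n → {(18, p, c, w, 19), (18, p, c, w, 24), (18, p, c, w, 28), (2, p, a, v, 19), (2, p, a, v, 24), (2, p, a, v, 28), (5, p, c, z, 19), (5, p, c, z, 24), (5, p, c, z, 28)}
Projecting to E, B (7 duplicate(s) eliminated): {(p, a), (p, c)}
Taking the union: {(b, c), (k, n), (p, a), (p, c), (p, s)}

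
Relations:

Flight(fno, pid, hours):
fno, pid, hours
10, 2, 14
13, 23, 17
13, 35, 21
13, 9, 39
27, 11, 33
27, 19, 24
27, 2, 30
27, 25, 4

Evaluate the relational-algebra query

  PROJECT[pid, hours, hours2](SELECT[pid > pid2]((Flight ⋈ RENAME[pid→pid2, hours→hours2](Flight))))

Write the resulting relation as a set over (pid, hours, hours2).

{(11, 33, 30), (19, 24, 30), (19, 24, 33), (23, 17, 39), (25, 4, 24), (25, 4, 30), (25, 4, 33), (35, 21, 17), (35, 21, 39)}

ρ[pid→pid2, hours→hours2]: schema becomes (fno, pid2, hours2); tuples unchanged.
Joining Flight and RENAME[pid→pid2, hours→hours2](Flight) on fno yields {(10, 2, 14, 2, 14), (13, 23, 17, 23, 17), (13, 23, 17, 35, 21), (13, 23, 17, 9, 39), (13, 35, 21, 23, 17), (13, 35, 21, 35, 21), (13, 35, 21, 9, 39), (13, 9, 39, 23, 17), (13, 9, 39, 35, 21), (13, 9, 39, 9, 39), (27, 11, 33, 11, 33), (27, 11, 33, 19, 24), (27, 11, 33, 2, 30), (27, 11, 33, 25, 4), (27, 19, 24, 11, 33), (27, 19, 24, 19, 24), (27, 19, 24, 2, 30), (27, 19, 24, 25, 4), (27, 2, 30, 11, 33), (27, 2, 30, 19, 24), (27, 2, 30, 2, 30), (27, 2, 30, 25, 4), (27, 25, 4, 11, 33), (27, 25, 4, 19, 24), (27, 25, 4, 2, 30), (27, 25, 4, 25, 4)}.
Apply σ_{pid > pid2}; surviving tuples: {(13, 23, 17, 9, 39), (13, 35, 21, 23, 17), (13, 35, 21, 9, 39), (27, 11, 33, 2, 30), (27, 19, 24, 11, 33), (27, 19, 24, 2, 30), (27, 25, 4, 11, 33), (27, 25, 4, 19, 24), (27, 25, 4, 2, 30)}
Projecting to pid, hours, hours2: {(11, 33, 30), (19, 24, 30), (19, 24, 33), (23, 17, 39), (25, 4, 24), (25, 4, 30), (25, 4, 33), (35, 21, 17), (35, 21, 39)}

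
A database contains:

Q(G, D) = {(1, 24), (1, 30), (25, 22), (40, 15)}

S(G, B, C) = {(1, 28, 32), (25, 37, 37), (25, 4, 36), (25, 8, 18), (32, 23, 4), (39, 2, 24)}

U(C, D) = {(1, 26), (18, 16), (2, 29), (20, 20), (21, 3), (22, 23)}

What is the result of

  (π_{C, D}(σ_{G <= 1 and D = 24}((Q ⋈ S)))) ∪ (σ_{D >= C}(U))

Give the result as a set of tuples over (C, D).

Joining Q and S on G yields {(1, 24, 28, 32), (1, 30, 28, 32), (25, 22, 37, 37), (25, 22, 4, 36), (25, 22, 8, 18)}.
σ[G <= 1 and D = 24]: keep tuples satisfying G <= 1 and D = 24 → {(1, 24, 28, 32)}
Keep only column(s) C, D: {(32, 24)}
σ[D >= C]: keep tuples satisfying D >= C → {(1, 26), (2, 29), (20, 20), (22, 23)}
Set union of the two operands is {(1, 26), (2, 29), (20, 20), (22, 23), (32, 24)}.

{(1, 26), (2, 29), (20, 20), (22, 23), (32, 24)}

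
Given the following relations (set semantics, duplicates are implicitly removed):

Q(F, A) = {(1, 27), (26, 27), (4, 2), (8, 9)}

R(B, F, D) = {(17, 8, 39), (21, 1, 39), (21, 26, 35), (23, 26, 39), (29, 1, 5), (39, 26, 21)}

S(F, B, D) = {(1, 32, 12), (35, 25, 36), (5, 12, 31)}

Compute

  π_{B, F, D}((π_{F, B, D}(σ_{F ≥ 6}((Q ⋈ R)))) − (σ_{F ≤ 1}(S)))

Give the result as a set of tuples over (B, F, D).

Joining Q and R on F yields {(1, 27, 21, 39), (1, 27, 29, 5), (26, 27, 21, 35), (26, 27, 23, 39), (26, 27, 39, 21), (8, 9, 17, 39)}.
Apply σ_{F ≥ 6}; surviving tuples: {(26, 27, 21, 35), (26, 27, 23, 39), (26, 27, 39, 21), (8, 9, 17, 39)}
π_{F, B, D} gives {(26, 21, 35), (26, 23, 39), (26, 39, 21), (8, 17, 39)}.
Apply σ_{F ≤ 1}; surviving tuples: {(1, 32, 12)}
Difference: {(26, 21, 35), (26, 23, 39), (26, 39, 21), (8, 17, 39)} with {(1, 32, 12)} → {(26, 21, 35), (26, 23, 39), (26, 39, 21), (8, 17, 39)}
π_{B, F, D} gives {(17, 8, 39), (21, 26, 35), (23, 26, 39), (39, 26, 21)}.

{(17, 8, 39), (21, 26, 35), (23, 26, 39), (39, 26, 21)}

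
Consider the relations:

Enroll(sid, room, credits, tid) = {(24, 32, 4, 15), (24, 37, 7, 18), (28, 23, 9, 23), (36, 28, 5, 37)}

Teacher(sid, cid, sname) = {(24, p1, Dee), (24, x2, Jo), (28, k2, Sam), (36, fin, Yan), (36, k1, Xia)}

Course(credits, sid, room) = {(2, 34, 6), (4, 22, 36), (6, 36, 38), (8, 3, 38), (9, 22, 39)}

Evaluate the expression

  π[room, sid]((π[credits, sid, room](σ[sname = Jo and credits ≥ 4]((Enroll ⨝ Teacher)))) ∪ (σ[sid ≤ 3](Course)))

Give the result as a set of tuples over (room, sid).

{(32, 24), (37, 24), (38, 3)}

Enroll ⋈ Teacher (natural join on sid): {(24, 32, 4, 15, p1, Dee), (24, 32, 4, 15, x2, Jo), (24, 37, 7, 18, p1, Dee), (24, 37, 7, 18, x2, Jo), (28, 23, 9, 23, k2, Sam), (36, 28, 5, 37, fin, Yan), (36, 28, 5, 37, k1, Xia)}
Apply σ_{sname = Jo and credits ≥ 4}; surviving tuples: {(24, 32, 4, 15, x2, Jo), (24, 37, 7, 18, x2, Jo)}
Projecting to credits, sid, room: {(4, 24, 32), (7, 24, 37)}
Apply σ_{sid ≤ 3}; surviving tuples: {(8, 3, 38)}
Set union of the two operands is {(4, 24, 32), (7, 24, 37), (8, 3, 38)}.
Projecting to room, sid: {(32, 24), (37, 24), (38, 3)}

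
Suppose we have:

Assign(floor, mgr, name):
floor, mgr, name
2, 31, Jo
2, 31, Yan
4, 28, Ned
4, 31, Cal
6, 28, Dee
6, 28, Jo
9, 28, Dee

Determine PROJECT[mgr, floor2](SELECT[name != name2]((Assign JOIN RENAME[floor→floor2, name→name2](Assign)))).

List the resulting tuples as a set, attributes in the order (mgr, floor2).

{(28, 4), (28, 6), (28, 9), (31, 2), (31, 4)}

ρ[floor→floor2, name→name2]: schema becomes (floor2, mgr, name2); tuples unchanged.
Joining Assign and RENAME[floor→floor2, name→name2](Assign) on mgr yields {(2, 31, Jo, 2, Jo), (2, 31, Jo, 2, Yan), (2, 31, Jo, 4, Cal), (2, 31, Yan, 2, Jo), (2, 31, Yan, 2, Yan), (2, 31, Yan, 4, Cal), (4, 28, Ned, 4, Ned), (4, 28, Ned, 6, Dee), (4, 28, Ned, 6, Jo), (4, 28, Ned, 9, Dee), (4, 31, Cal, 2, Jo), (4, 31, Cal, 2, Yan), (4, 31, Cal, 4, Cal), (6, 28, Dee, 4, Ned), (6, 28, Dee, 6, Dee), (6, 28, Dee, 6, Jo), (6, 28, Dee, 9, Dee), (6, 28, Jo, 4, Ned), (6, 28, Jo, 6, Dee), (6, 28, Jo, 6, Jo), (6, 28, Jo, 9, Dee), (9, 28, Dee, 4, Ned), (9, 28, Dee, 6, Dee), (9, 28, Dee, 6, Jo), (9, 28, Dee, 9, Dee)}.
Filtering on name != name2 leaves {(2, 31, Jo, 2, Yan), (2, 31, Jo, 4, Cal), (2, 31, Yan, 2, Jo), (2, 31, Yan, 4, Cal), (4, 28, Ned, 6, Dee), (4, 28, Ned, 6, Jo), (4, 28, Ned, 9, Dee), (4, 31, Cal, 2, Jo), (4, 31, Cal, 2, Yan), (6, 28, Dee, 4, Ned), (6, 28, Dee, 6, Jo), (6, 28, Jo, 4, Ned), (6, 28, Jo, 6, Dee), (6, 28, Jo, 9, Dee), (9, 28, Dee, 4, Ned), (9, 28, Dee, 6, Jo)}.
π_{mgr, floor2} gives {(28, 4), (28, 6), (28, 9), (31, 2), (31, 4)} (11 duplicate(s) eliminated).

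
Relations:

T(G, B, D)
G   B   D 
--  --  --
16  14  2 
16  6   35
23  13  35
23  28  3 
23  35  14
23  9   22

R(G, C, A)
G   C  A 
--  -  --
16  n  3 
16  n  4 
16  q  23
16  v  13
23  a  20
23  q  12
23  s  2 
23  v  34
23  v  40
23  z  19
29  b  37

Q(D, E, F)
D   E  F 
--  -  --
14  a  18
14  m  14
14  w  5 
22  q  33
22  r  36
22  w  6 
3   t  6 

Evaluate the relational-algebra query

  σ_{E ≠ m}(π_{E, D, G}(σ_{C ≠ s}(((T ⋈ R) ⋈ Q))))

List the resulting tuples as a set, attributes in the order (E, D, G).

{(a, 14, 23), (q, 22, 23), (r, 22, 23), (t, 3, 23), (w, 14, 23), (w, 22, 23)}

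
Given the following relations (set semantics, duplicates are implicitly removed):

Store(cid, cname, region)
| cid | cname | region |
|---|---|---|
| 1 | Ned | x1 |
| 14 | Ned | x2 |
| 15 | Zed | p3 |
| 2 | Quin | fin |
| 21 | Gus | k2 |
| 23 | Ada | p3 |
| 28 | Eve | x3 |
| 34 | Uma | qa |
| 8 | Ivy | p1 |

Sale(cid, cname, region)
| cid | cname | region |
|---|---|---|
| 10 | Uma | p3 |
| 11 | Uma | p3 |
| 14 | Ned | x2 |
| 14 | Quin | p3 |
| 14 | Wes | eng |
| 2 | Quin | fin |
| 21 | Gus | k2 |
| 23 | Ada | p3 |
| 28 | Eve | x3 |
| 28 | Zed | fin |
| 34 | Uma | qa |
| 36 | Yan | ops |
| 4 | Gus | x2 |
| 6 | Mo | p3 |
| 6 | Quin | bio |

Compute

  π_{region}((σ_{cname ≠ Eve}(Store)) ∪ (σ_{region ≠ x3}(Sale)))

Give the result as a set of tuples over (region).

σ[cname ≠ Eve]: keep tuples satisfying cname ≠ Eve → {(1, Ned, x1), (14, Ned, x2), (15, Zed, p3), (2, Quin, fin), (21, Gus, k2), (23, Ada, p3), (34, Uma, qa), (8, Ivy, p1)}
σ[region ≠ x3]: keep tuples satisfying region ≠ x3 → {(10, Uma, p3), (11, Uma, p3), (14, Ned, x2), (14, Quin, p3), (14, Wes, eng), (2, Quin, fin), (21, Gus, k2), (23, Ada, p3), (28, Zed, fin), (34, Uma, qa), (36, Yan, ops), (4, Gus, x2), (6, Mo, p3), (6, Quin, bio)}
Set union of the two operands is {(1, Ned, x1), (10, Uma, p3), (11, Uma, p3), (14, Ned, x2), (14, Quin, p3), (14, Wes, eng), (15, Zed, p3), (2, Quin, fin), (21, Gus, k2), (23, Ada, p3), (28, Zed, fin), (34, Uma, qa), (36, Yan, ops), (4, Gus, x2), (6, Mo, p3), (6, Quin, bio), (8, Ivy, p1)}.
π_{region} gives {bio, eng, fin, k2, ops, p1, p3, qa, x1, x2} (7 duplicate(s) eliminated).

{bio, eng, fin, k2, ops, p1, p3, qa, x1, x2}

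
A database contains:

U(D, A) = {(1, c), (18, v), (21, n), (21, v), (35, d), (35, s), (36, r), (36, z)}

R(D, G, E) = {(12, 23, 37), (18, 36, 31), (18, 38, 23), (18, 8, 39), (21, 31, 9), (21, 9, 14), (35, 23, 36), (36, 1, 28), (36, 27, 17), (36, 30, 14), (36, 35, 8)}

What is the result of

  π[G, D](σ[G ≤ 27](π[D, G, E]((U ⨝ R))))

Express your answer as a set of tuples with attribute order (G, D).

{(1, 36), (23, 35), (27, 36), (8, 18), (9, 21)}

U ⋈ R (natural join on D): {(18, v, 36, 31), (18, v, 38, 23), (18, v, 8, 39), (21, n, 31, 9), (21, n, 9, 14), (21, v, 31, 9), (21, v, 9, 14), (35, d, 23, 36), (35, s, 23, 36), (36, r, 1, 28), (36, r, 27, 17), (36, r, 30, 14), (36, r, 35, 8), (36, z, 1, 28), (36, z, 27, 17), (36, z, 30, 14), (36, z, 35, 8)}
π[D, G, E]: project onto (D, G, E) (7 duplicate(s) eliminated) → {(18, 36, 31), (18, 38, 23), (18, 8, 39), (21, 31, 9), (21, 9, 14), (35, 23, 36), (36, 1, 28), (36, 27, 17), (36, 30, 14), (36, 35, 8)}
Apply σ_{G ≤ 27}; surviving tuples: {(18, 8, 39), (21, 9, 14), (35, 23, 36), (36, 1, 28), (36, 27, 17)}
π[G, D]: project onto (G, D) → {(1, 36), (23, 35), (27, 36), (8, 18), (9, 21)}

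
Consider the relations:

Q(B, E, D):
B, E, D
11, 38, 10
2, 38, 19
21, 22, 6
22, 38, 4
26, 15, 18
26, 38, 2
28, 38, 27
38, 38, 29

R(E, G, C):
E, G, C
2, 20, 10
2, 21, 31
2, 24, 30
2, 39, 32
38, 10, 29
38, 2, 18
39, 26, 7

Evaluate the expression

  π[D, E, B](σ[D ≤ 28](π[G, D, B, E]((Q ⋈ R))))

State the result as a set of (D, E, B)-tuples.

Joining Q and R on E yields {(11, 38, 10, 10, 29), (11, 38, 10, 2, 18), (2, 38, 19, 10, 29), (2, 38, 19, 2, 18), (22, 38, 4, 10, 29), (22, 38, 4, 2, 18), (26, 38, 2, 10, 29), (26, 38, 2, 2, 18), (28, 38, 27, 10, 29), (28, 38, 27, 2, 18), (38, 38, 29, 10, 29), (38, 38, 29, 2, 18)}.
Projecting to G, D, B, E: {(10, 10, 11, 38), (10, 19, 2, 38), (10, 2, 26, 38), (10, 27, 28, 38), (10, 29, 38, 38), (10, 4, 22, 38), (2, 10, 11, 38), (2, 19, 2, 38), (2, 2, 26, 38), (2, 27, 28, 38), (2, 29, 38, 38), (2, 4, 22, 38)}
Filtering on D ≤ 28 leaves {(10, 10, 11, 38), (10, 19, 2, 38), (10, 2, 26, 38), (10, 27, 28, 38), (10, 4, 22, 38), (2, 10, 11, 38), (2, 19, 2, 38), (2, 2, 26, 38), (2, 27, 28, 38), (2, 4, 22, 38)}.
Projecting to D, E, B (5 duplicate(s) eliminated): {(10, 38, 11), (19, 38, 2), (2, 38, 26), (27, 38, 28), (4, 38, 22)}

{(10, 38, 11), (19, 38, 2), (2, 38, 26), (27, 38, 28), (4, 38, 22)}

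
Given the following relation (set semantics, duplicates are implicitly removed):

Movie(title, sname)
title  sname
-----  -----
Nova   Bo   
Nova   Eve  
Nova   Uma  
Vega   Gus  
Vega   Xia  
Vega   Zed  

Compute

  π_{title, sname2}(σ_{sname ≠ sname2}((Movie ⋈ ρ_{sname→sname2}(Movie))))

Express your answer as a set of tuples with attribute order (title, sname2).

ρ[sname→sname2]: schema becomes (title, sname2); tuples unchanged.
Movie ⋈ ρ_{sname→sname2}(Movie) (natural join on title): {(Nova, Bo, Bo), (Nova, Bo, Eve), (Nova, Bo, Uma), (Nova, Eve, Bo), (Nova, Eve, Eve), (Nova, Eve, Uma), (Nova, Uma, Bo), (Nova, Uma, Eve), (Nova, Uma, Uma), (Vega, Gus, Gus), (Vega, Gus, Xia), (Vega, Gus, Zed), (Vega, Xia, Gus), (Vega, Xia, Xia), (Vega, Xia, Zed), (Vega, Zed, Gus), (Vega, Zed, Xia), (Vega, Zed, Zed)}
σ[sname ≠ sname2]: keep tuples satisfying sname ≠ sname2 → {(Nova, Bo, Eve), (Nova, Bo, Uma), (Nova, Eve, Bo), (Nova, Eve, Uma), (Nova, Uma, Bo), (Nova, Uma, Eve), (Vega, Gus, Xia), (Vega, Gus, Zed), (Vega, Xia, Gus), (Vega, Xia, Zed), (Vega, Zed, Gus), (Vega, Zed, Xia)}
Keep only column(s) title, sname2 (6 duplicate(s) eliminated): {(Nova, Bo), (Nova, Eve), (Nova, Uma), (Vega, Gus), (Vega, Xia), (Vega, Zed)}

{(Nova, Bo), (Nova, Eve), (Nova, Uma), (Vega, Gus), (Vega, Xia), (Vega, Zed)}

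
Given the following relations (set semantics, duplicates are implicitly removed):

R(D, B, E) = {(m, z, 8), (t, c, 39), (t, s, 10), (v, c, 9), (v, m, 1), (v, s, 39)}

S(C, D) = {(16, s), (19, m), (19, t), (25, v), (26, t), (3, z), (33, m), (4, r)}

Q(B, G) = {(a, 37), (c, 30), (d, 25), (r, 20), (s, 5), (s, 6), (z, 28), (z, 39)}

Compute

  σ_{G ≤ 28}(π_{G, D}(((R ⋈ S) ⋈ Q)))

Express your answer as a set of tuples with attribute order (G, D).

{(28, m), (5, t), (5, v), (6, t), (6, v)}

Natural join on D: {(m, z, 8, 19), (m, z, 8, 33), (t, c, 39, 19), (t, c, 39, 26), (t, s, 10, 19), (t, s, 10, 26), (v, c, 9, 25), (v, m, 1, 25), (v, s, 39, 25)}
Natural join on B: {(m, z, 8, 19, 28), (m, z, 8, 19, 39), (m, z, 8, 33, 28), (m, z, 8, 33, 39), (t, c, 39, 19, 30), (t, c, 39, 26, 30), (t, s, 10, 19, 5), (t, s, 10, 19, 6), (t, s, 10, 26, 5), (t, s, 10, 26, 6), (v, c, 9, 25, 30), (v, s, 39, 25, 5), (v, s, 39, 25, 6)}
Projecting to G, D (5 duplicate(s) eliminated): {(28, m), (30, t), (30, v), (39, m), (5, t), (5, v), (6, t), (6, v)}
σ[G ≤ 28]: keep tuples satisfying G ≤ 28 → {(28, m), (5, t), (5, v), (6, t), (6, v)}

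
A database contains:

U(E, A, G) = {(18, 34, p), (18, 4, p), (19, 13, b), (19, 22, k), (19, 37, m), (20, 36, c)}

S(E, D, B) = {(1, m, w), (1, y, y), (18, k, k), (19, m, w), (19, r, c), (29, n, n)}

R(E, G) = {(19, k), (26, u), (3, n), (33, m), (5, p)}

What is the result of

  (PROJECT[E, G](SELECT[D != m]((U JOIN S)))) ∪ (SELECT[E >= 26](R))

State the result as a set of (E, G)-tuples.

Joining U and S on E yields {(18, 34, p, k, k), (18, 4, p, k, k), (19, 13, b, m, w), (19, 13, b, r, c), (19, 22, k, m, w), (19, 22, k, r, c), (19, 37, m, m, w), (19, 37, m, r, c)}.
Filtering on D != m leaves {(18, 34, p, k, k), (18, 4, p, k, k), (19, 13, b, r, c), (19, 22, k, r, c), (19, 37, m, r, c)}.
π_{E, G} gives {(18, p), (19, b), (19, k), (19, m)} (1 duplicate(s) eliminated).
Filtering on E >= 26 leaves {(26, u), (33, m)}.
Taking the union: {(18, p), (19, b), (19, k), (19, m), (26, u), (33, m)}

{(18, p), (19, b), (19, k), (19, m), (26, u), (33, m)}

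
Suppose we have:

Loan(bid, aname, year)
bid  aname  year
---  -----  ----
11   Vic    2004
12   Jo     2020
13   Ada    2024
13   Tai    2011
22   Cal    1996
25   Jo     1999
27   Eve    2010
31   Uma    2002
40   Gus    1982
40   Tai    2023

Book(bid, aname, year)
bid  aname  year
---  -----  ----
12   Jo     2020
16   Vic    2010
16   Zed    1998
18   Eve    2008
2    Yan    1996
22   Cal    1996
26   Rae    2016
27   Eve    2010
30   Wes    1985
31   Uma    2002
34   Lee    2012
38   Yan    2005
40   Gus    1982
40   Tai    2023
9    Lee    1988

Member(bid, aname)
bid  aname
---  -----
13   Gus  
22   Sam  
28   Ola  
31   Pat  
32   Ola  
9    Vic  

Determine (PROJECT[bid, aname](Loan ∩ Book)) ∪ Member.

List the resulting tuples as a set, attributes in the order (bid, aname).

Set intersection of the two operands is {(12, Jo, 2020), (22, Cal, 1996), (27, Eve, 2010), (31, Uma, 2002), (40, Gus, 1982), (40, Tai, 2023)}.
π[bid, aname]: project onto (bid, aname) → {(12, Jo), (22, Cal), (27, Eve), (31, Uma), (40, Gus), (40, Tai)}
Set union of the two operands is {(12, Jo), (13, Gus), (22, Cal), (22, Sam), (27, Eve), (28, Ola), (31, Pat), (31, Uma), (32, Ola), (40, Gus), (40, Tai), (9, Vic)}.

{(12, Jo), (13, Gus), (22, Cal), (22, Sam), (27, Eve), (28, Ola), (31, Pat), (31, Uma), (32, Ola), (40, Gus), (40, Tai), (9, Vic)}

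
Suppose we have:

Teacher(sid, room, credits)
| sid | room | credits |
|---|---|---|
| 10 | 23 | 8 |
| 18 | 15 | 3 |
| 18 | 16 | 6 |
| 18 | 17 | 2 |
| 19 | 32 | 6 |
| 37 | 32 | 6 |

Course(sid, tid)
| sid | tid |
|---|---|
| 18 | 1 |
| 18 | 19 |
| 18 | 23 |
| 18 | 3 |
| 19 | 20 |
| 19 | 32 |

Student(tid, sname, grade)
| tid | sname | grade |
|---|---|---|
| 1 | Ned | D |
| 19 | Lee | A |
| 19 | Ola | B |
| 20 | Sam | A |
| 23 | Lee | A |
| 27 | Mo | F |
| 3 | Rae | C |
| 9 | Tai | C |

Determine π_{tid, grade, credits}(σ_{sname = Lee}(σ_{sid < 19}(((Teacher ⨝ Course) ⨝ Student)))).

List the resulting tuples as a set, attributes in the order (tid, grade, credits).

Joining Teacher and Course on sid yields {(18, 15, 3, 1), (18, 15, 3, 19), (18, 15, 3, 23), (18, 15, 3, 3), (18, 16, 6, 1), (18, 16, 6, 19), (18, 16, 6, 23), (18, 16, 6, 3), (18, 17, 2, 1), (18, 17, 2, 19), (18, 17, 2, 23), (18, 17, 2, 3), (19, 32, 6, 20), (19, 32, 6, 32)}.
Joining (Teacher ⨝ Course) and Student on tid yields {(18, 15, 3, 1, Ned, D), (18, 15, 3, 19, Lee, A), (18, 15, 3, 19, Ola, B), (18, 15, 3, 23, Lee, A), (18, 15, 3, 3, Rae, C), (18, 16, 6, 1, Ned, D), (18, 16, 6, 19, Lee, A), (18, 16, 6, 19, Ola, B), (18, 16, 6, 23, Lee, A), (18, 16, 6, 3, Rae, C), (18, 17, 2, 1, Ned, D), (18, 17, 2, 19, Lee, A), (18, 17, 2, 19, Ola, B), (18, 17, 2, 23, Lee, A), (18, 17, 2, 3, Rae, C), (19, 32, 6, 20, Sam, A)}.
σ[sid < 19]: keep tuples satisfying sid < 19 → {(18, 15, 3, 1, Ned, D), (18, 15, 3, 19, Lee, A), (18, 15, 3, 19, Ola, B), (18, 15, 3, 23, Lee, A), (18, 15, 3, 3, Rae, C), (18, 16, 6, 1, Ned, D), (18, 16, 6, 19, Lee, A), (18, 16, 6, 19, Ola, B), (18, 16, 6, 23, Lee, A), (18, 16, 6, 3, Rae, C), (18, 17, 2, 1, Ned, D), (18, 17, 2, 19, Lee, A), (18, 17, 2, 19, Ola, B), (18, 17, 2, 23, Lee, A), (18, 17, 2, 3, Rae, C)}
σ[sname = Lee]: keep tuples satisfying sname = Lee → {(18, 15, 3, 19, Lee, A), (18, 15, 3, 23, Lee, A), (18, 16, 6, 19, Lee, A), (18, 16, 6, 23, Lee, A), (18, 17, 2, 19, Lee, A), (18, 17, 2, 23, Lee, A)}
Keep only column(s) tid, grade, credits: {(19, A, 2), (19, A, 3), (19, A, 6), (23, A, 2), (23, A, 3), (23, A, 6)}

{(19, A, 2), (19, A, 3), (19, A, 6), (23, A, 2), (23, A, 3), (23, A, 6)}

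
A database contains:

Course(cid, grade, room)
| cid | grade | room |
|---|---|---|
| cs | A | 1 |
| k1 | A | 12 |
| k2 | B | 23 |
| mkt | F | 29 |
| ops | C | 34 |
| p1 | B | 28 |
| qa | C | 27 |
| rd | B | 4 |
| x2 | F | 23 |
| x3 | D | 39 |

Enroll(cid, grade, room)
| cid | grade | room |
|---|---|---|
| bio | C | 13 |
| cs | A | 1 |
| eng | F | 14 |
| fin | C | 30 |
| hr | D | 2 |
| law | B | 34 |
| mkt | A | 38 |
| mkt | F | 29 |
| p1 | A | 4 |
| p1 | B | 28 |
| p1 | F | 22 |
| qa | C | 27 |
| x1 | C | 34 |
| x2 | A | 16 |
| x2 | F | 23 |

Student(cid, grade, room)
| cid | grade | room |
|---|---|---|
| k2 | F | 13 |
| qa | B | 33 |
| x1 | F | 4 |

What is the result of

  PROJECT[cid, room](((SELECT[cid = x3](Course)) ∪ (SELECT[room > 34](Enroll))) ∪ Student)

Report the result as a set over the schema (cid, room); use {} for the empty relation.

{(k2, 13), (mkt, 38), (qa, 33), (x1, 4), (x3, 39)}

Filtering on cid = x3 leaves {(x3, D, 39)}.
Filtering on room > 34 leaves {(mkt, A, 38)}.
Set union of the two operands is {(mkt, A, 38), (x3, D, 39)}.
Set union of the two operands is {(k2, F, 13), (mkt, A, 38), (qa, B, 33), (x1, F, 4), (x3, D, 39)}.
π[cid, room]: project onto (cid, room) → {(k2, 13), (mkt, 38), (qa, 33), (x1, 4), (x3, 39)}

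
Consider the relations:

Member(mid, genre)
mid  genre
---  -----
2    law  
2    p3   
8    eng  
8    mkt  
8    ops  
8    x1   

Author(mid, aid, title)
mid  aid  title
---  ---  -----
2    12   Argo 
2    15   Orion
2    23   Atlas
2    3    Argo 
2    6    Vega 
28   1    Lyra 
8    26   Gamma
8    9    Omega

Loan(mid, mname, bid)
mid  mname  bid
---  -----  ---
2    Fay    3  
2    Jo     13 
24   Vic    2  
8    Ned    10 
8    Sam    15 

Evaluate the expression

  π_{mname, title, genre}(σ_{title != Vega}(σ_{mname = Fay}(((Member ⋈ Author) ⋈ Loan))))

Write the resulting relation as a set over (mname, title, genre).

Joining Member and Author on mid yields {(2, law, 12, Argo), (2, law, 15, Orion), (2, law, 23, Atlas), (2, law, 3, Argo), (2, law, 6, Vega), (2, p3, 12, Argo), (2, p3, 15, Orion), (2, p3, 23, Atlas), (2, p3, 3, Argo), (2, p3, 6, Vega), (8, eng, 26, Gamma), (8, eng, 9, Omega), (8, mkt, 26, Gamma), (8, mkt, 9, Omega), (8, ops, 26, Gamma), (8, ops, 9, Omega), (8, x1, 26, Gamma), (8, x1, 9, Omega)}.
Joining (Member ⋈ Author) and Loan on mid yields {(2, law, 12, Argo, Fay, 3), (2, law, 12, Argo, Jo, 13), (2, law, 15, Orion, Fay, 3), (2, law, 15, Orion, Jo, 13), (2, law, 23, Atlas, Fay, 3), (2, law, 23, Atlas, Jo, 13), (2, law, 3, Argo, Fay, 3), (2, law, 3, Argo, Jo, 13), (2, law, 6, Vega, Fay, 3), (2, law, 6, Vega, Jo, 13), (2, p3, 12, Argo, Fay, 3), (2, p3, 12, Argo, Jo, 13), (2, p3, 15, Orion, Fay, 3), (2, p3, 15, Orion, Jo, 13), (2, p3, 23, Atlas, Fay, 3), (2, p3, 23, Atlas, Jo, 13), (2, p3, 3, Argo, Fay, 3), (2, p3, 3, Argo, Jo, 13), (2, p3, 6, Vega, Fay, 3), (2, p3, 6, Vega, Jo, 13), (8, eng, 26, Gamma, Ned, 10), (8, eng, 26, Gamma, Sam, 15), (8, eng, 9, Omega, Ned, 10), (8, eng, 9, Omega, Sam, 15), (8, mkt, 26, Gamma, Ned, 10), (8, mkt, 26, Gamma, Sam, 15), (8, mkt, 9, Omega, Ned, 10), (8, mkt, 9, Omega, Sam, 15), (8, ops, 26, Gamma, Ned, 10), (8, ops, 26, Gamma, Sam, 15), (8, ops, 9, Omega, Ned, 10), (8, ops, 9, Omega, Sam, 15), (8, x1, 26, Gamma, Ned, 10), (8, x1, 26, Gamma, Sam, 15), (8, x1, 9, Omega, Ned, 10), (8, x1, 9, Omega, Sam, 15)}.
Selection mname = Fay: {(2, law, 12, Argo, Fay, 3), (2, law, 15, Orion, Fay, 3), (2, law, 23, Atlas, Fay, 3), (2, law, 3, Argo, Fay, 3), (2, law, 6, Vega, Fay, 3), (2, p3, 12, Argo, Fay, 3), (2, p3, 15, Orion, Fay, 3), (2, p3, 23, Atlas, Fay, 3), (2, p3, 3, Argo, Fay, 3), (2, p3, 6, Vega, Fay, 3)}
Selection title != Vega: {(2, law, 12, Argo, Fay, 3), (2, law, 15, Orion, Fay, 3), (2, law, 23, Atlas, Fay, 3), (2, law, 3, Argo, Fay, 3), (2, p3, 12, Argo, Fay, 3), (2, p3, 15, Orion, Fay, 3), (2, p3, 23, Atlas, Fay, 3), (2, p3, 3, Argo, Fay, 3)}
Projecting to mname, title, genre (2 duplicate(s) eliminated): {(Fay, Argo, law), (Fay, Argo, p3), (Fay, Atlas, law), (Fay, Atlas, p3), (Fay, Orion, law), (Fay, Orion, p3)}

{(Fay, Argo, law), (Fay, Argo, p3), (Fay, Atlas, law), (Fay, Atlas, p3), (Fay, Orion, law), (Fay, Orion, p3)}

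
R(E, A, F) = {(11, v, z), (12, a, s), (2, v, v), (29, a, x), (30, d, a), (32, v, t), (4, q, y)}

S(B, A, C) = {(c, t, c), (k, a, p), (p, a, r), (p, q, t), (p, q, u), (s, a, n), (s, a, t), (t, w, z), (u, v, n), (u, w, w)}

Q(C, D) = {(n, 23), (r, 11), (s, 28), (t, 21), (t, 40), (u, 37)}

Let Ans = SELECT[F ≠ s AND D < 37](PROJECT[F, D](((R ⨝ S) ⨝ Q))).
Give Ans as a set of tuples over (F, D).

Natural join on A: {(11, v, z, u, n), (12, a, s, k, p), (12, a, s, p, r), (12, a, s, s, n), (12, a, s, s, t), (2, v, v, u, n), (29, a, x, k, p), (29, a, x, p, r), (29, a, x, s, n), (29, a, x, s, t), (32, v, t, u, n), (4, q, y, p, t), (4, q, y, p, u)}
Natural join on C: {(11, v, z, u, n, 23), (12, a, s, p, r, 11), (12, a, s, s, n, 23), (12, a, s, s, t, 21), (12, a, s, s, t, 40), (2, v, v, u, n, 23), (29, a, x, p, r, 11), (29, a, x, s, n, 23), (29, a, x, s, t, 21), (29, a, x, s, t, 40), (32, v, t, u, n, 23), (4, q, y, p, t, 21), (4, q, y, p, t, 40), (4, q, y, p, u, 37)}
Projecting to F, D: {(s, 11), (s, 21), (s, 23), (s, 40), (t, 23), (v, 23), (x, 11), (x, 21), (x, 23), (x, 40), (y, 21), (y, 37), (y, 40), (z, 23)}
Filtering on F ≠ s AND D < 37 leaves {(t, 23), (v, 23), (x, 11), (x, 21), (x, 23), (y, 21), (z, 23)}.

{(t, 23), (v, 23), (x, 11), (x, 21), (x, 23), (y, 21), (z, 23)}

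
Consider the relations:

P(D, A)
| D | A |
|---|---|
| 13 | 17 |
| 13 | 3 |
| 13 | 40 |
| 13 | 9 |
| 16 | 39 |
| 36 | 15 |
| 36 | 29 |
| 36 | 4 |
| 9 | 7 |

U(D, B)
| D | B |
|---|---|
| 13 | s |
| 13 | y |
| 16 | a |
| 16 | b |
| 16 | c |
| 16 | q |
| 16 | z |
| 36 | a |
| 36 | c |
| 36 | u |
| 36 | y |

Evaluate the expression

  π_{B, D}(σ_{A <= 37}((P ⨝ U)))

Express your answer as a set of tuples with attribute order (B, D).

{(a, 36), (c, 36), (s, 13), (u, 36), (y, 13), (y, 36)}

P ⋈ U (natural join on D): {(13, 17, s), (13, 17, y), (13, 3, s), (13, 3, y), (13, 40, s), (13, 40, y), (13, 9, s), (13, 9, y), (16, 39, a), (16, 39, b), (16, 39, c), (16, 39, q), (16, 39, z), (36, 15, a), (36, 15, c), (36, 15, u), (36, 15, y), (36, 29, a), (36, 29, c), (36, 29, u), (36, 29, y), (36, 4, a), (36, 4, c), (36, 4, u), (36, 4, y)}
Filtering on A <= 37 leaves {(13, 17, s), (13, 17, y), (13, 3, s), (13, 3, y), (13, 9, s), (13, 9, y), (36, 15, a), (36, 15, c), (36, 15, u), (36, 15, y), (36, 29, a), (36, 29, c), (36, 29, u), (36, 29, y), (36, 4, a), (36, 4, c), (36, 4, u), (36, 4, y)}.
π[B, D]: project onto (B, D) (12 duplicate(s) eliminated) → {(a, 36), (c, 36), (s, 13), (u, 36), (y, 13), (y, 36)}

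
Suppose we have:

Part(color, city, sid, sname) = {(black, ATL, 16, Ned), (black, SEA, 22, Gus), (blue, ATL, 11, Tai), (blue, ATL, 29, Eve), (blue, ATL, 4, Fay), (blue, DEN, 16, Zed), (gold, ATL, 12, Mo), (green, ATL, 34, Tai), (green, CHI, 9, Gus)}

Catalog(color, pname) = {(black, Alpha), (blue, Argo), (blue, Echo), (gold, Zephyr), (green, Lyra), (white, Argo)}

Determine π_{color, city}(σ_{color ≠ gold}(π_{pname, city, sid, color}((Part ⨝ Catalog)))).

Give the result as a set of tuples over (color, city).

{(black, ATL), (black, SEA), (blue, ATL), (blue, DEN), (green, ATL), (green, CHI)}

Natural join on color: {(black, ATL, 16, Ned, Alpha), (black, SEA, 22, Gus, Alpha), (blue, ATL, 11, Tai, Argo), (blue, ATL, 11, Tai, Echo), (blue, ATL, 29, Eve, Argo), (blue, ATL, 29, Eve, Echo), (blue, ATL, 4, Fay, Argo), (blue, ATL, 4, Fay, Echo), (blue, DEN, 16, Zed, Argo), (blue, DEN, 16, Zed, Echo), (gold, ATL, 12, Mo, Zephyr), (green, ATL, 34, Tai, Lyra), (green, CHI, 9, Gus, Lyra)}
Projecting to pname, city, sid, color: {(Alpha, ATL, 16, black), (Alpha, SEA, 22, black), (Argo, ATL, 11, blue), (Argo, ATL, 29, blue), (Argo, ATL, 4, blue), (Argo, DEN, 16, blue), (Echo, ATL, 11, blue), (Echo, ATL, 29, blue), (Echo, ATL, 4, blue), (Echo, DEN, 16, blue), (Lyra, ATL, 34, green), (Lyra, CHI, 9, green), (Zephyr, ATL, 12, gold)}
Apply σ_{color ≠ gold}; surviving tuples: {(Alpha, ATL, 16, black), (Alpha, SEA, 22, black), (Argo, ATL, 11, blue), (Argo, ATL, 29, blue), (Argo, ATL, 4, blue), (Argo, DEN, 16, blue), (Echo, ATL, 11, blue), (Echo, ATL, 29, blue), (Echo, ATL, 4, blue), (Echo, DEN, 16, blue), (Lyra, ATL, 34, green), (Lyra, CHI, 9, green)}
Projecting to color, city (6 duplicate(s) eliminated): {(black, ATL), (black, SEA), (blue, ATL), (blue, DEN), (green, ATL), (green, CHI)}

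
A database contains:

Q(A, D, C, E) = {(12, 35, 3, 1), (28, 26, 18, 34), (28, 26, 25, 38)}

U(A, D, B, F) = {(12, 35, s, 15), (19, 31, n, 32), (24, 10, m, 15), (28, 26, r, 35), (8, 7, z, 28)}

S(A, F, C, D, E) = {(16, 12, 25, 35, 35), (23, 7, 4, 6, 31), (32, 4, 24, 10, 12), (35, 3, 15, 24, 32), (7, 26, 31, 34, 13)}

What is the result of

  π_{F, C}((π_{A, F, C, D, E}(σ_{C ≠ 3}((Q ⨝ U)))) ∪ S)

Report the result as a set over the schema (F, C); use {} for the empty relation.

Natural join on A, D: {(12, 35, 3, 1, s, 15), (28, 26, 18, 34, r, 35), (28, 26, 25, 38, r, 35)}
Selection C ≠ 3: {(28, 26, 18, 34, r, 35), (28, 26, 25, 38, r, 35)}
Keep only column(s) A, F, C, D, E: {(28, 35, 18, 26, 34), (28, 35, 25, 26, 38)}
Taking the union: {(16, 12, 25, 35, 35), (23, 7, 4, 6, 31), (28, 35, 18, 26, 34), (28, 35, 25, 26, 38), (32, 4, 24, 10, 12), (35, 3, 15, 24, 32), (7, 26, 31, 34, 13)}
Keep only column(s) F, C: {(12, 25), (26, 31), (3, 15), (35, 18), (35, 25), (4, 24), (7, 4)}

{(12, 25), (26, 31), (3, 15), (35, 18), (35, 25), (4, 24), (7, 4)}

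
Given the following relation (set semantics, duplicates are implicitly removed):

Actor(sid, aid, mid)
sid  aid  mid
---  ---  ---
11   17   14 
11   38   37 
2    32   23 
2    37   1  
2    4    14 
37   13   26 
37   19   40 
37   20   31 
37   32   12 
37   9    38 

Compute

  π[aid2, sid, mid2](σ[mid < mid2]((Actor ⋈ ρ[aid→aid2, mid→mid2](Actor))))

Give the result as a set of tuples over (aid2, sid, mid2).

ρ[aid→aid2, mid→mid2]: schema becomes (sid, aid2, mid2); tuples unchanged.
Actor ⋈ ρ[aid→aid2, mid→mid2](Actor) (natural join on sid): {(11, 17, 14, 17, 14), (11, 17, 14, 38, 37), (11, 38, 37, 17, 14), (11, 38, 37, 38, 37), (2, 32, 23, 32, 23), (2, 32, 23, 37, 1), (2, 32, 23, 4, 14), (2, 37, 1, 32, 23), (2, 37, 1, 37, 1), (2, 37, 1, 4, 14), (2, 4, 14, 32, 23), (2, 4, 14, 37, 1), (2, 4, 14, 4, 14), (37, 13, 26, 13, 26), (37, 13, 26, 19, 40), (37, 13, 26, 20, 31), (37, 13, 26, 32, 12), (37, 13, 26, 9, 38), (37, 19, 40, 13, 26), (37, 19, 40, 19, 40), (37, 19, 40, 20, 31), (37, 19, 40, 32, 12), (37, 19, 40, 9, 38), (37, 20, 31, 13, 26), (37, 20, 31, 19, 40), (37, 20, 31, 20, 31), (37, 20, 31, 32, 12), (37, 20, 31, 9, 38), (37, 32, 12, 13, 26), (37, 32, 12, 19, 40), (37, 32, 12, 20, 31), (37, 32, 12, 32, 12), (37, 32, 12, 9, 38), (37, 9, 38, 13, 26), (37, 9, 38, 19, 40), (37, 9, 38, 20, 31), (37, 9, 38, 32, 12), (37, 9, 38, 9, 38)}
Filtering on mid < mid2 leaves {(11, 17, 14, 38, 37), (2, 37, 1, 32, 23), (2, 37, 1, 4, 14), (2, 4, 14, 32, 23), (37, 13, 26, 19, 40), (37, 13, 26, 20, 31), (37, 13, 26, 9, 38), (37, 20, 31, 19, 40), (37, 20, 31, 9, 38), (37, 32, 12, 13, 26), (37, 32, 12, 19, 40), (37, 32, 12, 20, 31), (37, 32, 12, 9, 38), (37, 9, 38, 19, 40)}.
Projecting to aid2, sid, mid2 (7 duplicate(s) eliminated): {(13, 37, 26), (19, 37, 40), (20, 37, 31), (32, 2, 23), (38, 11, 37), (4, 2, 14), (9, 37, 38)}

{(13, 37, 26), (19, 37, 40), (20, 37, 31), (32, 2, 23), (38, 11, 37), (4, 2, 14), (9, 37, 38)}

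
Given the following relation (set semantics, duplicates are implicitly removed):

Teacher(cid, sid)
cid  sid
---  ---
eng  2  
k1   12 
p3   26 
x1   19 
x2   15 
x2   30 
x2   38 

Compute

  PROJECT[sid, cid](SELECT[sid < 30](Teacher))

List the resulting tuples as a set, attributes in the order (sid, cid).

{(12, k1), (15, x2), (19, x1), (2, eng), (26, p3)}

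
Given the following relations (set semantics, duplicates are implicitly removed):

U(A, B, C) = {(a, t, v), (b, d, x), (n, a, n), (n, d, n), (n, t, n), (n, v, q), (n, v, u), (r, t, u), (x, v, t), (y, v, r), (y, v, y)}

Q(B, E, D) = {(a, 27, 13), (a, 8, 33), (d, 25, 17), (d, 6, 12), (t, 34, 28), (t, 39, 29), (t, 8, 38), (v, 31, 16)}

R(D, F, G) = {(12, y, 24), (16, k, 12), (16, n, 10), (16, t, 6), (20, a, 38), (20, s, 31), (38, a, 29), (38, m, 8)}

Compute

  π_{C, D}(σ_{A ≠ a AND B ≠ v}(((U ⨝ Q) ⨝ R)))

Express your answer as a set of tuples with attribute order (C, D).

{(n, 12), (n, 38), (u, 38), (x, 12)}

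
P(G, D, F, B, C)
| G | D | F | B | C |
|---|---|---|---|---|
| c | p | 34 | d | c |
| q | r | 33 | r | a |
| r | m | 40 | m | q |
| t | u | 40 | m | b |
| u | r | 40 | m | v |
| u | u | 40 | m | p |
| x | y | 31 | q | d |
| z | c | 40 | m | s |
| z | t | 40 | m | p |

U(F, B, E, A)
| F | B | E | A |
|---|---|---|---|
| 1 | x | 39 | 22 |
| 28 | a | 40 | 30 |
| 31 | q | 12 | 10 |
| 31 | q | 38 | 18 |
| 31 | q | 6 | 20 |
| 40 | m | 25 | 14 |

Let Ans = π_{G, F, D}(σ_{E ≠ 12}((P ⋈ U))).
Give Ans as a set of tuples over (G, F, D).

{(r, 40, m), (t, 40, u), (u, 40, r), (u, 40, u), (x, 31, y), (z, 40, c), (z, 40, t)}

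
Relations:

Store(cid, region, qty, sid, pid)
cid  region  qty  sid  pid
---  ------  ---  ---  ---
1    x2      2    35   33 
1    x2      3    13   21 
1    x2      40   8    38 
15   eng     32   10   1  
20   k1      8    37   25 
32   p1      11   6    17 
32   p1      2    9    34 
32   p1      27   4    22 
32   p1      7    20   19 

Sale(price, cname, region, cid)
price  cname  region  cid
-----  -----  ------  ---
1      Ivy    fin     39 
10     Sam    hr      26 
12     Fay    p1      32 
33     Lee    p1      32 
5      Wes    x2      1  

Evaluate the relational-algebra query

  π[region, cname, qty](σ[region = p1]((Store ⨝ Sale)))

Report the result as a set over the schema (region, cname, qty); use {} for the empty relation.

Store ⋈ Sale (natural join on cid, region): {(1, x2, 2, 35, 33, 5, Wes), (1, x2, 3, 13, 21, 5, Wes), (1, x2, 40, 8, 38, 5, Wes), (32, p1, 11, 6, 17, 12, Fay), (32, p1, 11, 6, 17, 33, Lee), (32, p1, 2, 9, 34, 12, Fay), (32, p1, 2, 9, 34, 33, Lee), (32, p1, 27, 4, 22, 12, Fay), (32, p1, 27, 4, 22, 33, Lee), (32, p1, 7, 20, 19, 12, Fay), (32, p1, 7, 20, 19, 33, Lee)}
Apply σ_{region = p1}; surviving tuples: {(32, p1, 11, 6, 17, 12, Fay), (32, p1, 11, 6, 17, 33, Lee), (32, p1, 2, 9, 34, 12, Fay), (32, p1, 2, 9, 34, 33, Lee), (32, p1, 27, 4, 22, 12, Fay), (32, p1, 27, 4, 22, 33, Lee), (32, p1, 7, 20, 19, 12, Fay), (32, p1, 7, 20, 19, 33, Lee)}
Projecting to region, cname, qty: {(p1, Fay, 11), (p1, Fay, 2), (p1, Fay, 27), (p1, Fay, 7), (p1, Lee, 11), (p1, Lee, 2), (p1, Lee, 27), (p1, Lee, 7)}

{(p1, Fay, 11), (p1, Fay, 2), (p1, Fay, 27), (p1, Fay, 7), (p1, Lee, 11), (p1, Lee, 2), (p1, Lee, 27), (p1, Lee, 7)}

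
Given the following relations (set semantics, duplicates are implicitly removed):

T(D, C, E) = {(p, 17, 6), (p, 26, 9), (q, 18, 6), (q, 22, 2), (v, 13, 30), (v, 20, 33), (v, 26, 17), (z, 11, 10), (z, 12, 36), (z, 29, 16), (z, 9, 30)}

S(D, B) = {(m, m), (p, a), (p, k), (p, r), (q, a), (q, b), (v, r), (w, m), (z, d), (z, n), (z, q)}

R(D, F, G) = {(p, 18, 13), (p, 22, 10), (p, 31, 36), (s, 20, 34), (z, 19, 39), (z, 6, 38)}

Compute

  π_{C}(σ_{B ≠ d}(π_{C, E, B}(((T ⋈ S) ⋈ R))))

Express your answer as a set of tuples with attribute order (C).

Joining T and S on D yields {(p, 17, 6, a), (p, 17, 6, k), (p, 17, 6, r), (p, 26, 9, a), (p, 26, 9, k), (p, 26, 9, r), (q, 18, 6, a), (q, 18, 6, b), (q, 22, 2, a), (q, 22, 2, b), (v, 13, 30, r), (v, 20, 33, r), (v, 26, 17, r), (z, 11, 10, d), (z, 11, 10, n), (z, 11, 10, q), (z, 12, 36, d), (z, 12, 36, n), (z, 12, 36, q), (z, 29, 16, d), (z, 29, 16, n), (z, 29, 16, q), (z, 9, 30, d), (z, 9, 30, n), (z, 9, 30, q)}.
Joining (T ⋈ S) and R on D yields {(p, 17, 6, a, 18, 13), (p, 17, 6, a, 22, 10), (p, 17, 6, a, 31, 36), (p, 17, 6, k, 18, 13), (p, 17, 6, k, 22, 10), (p, 17, 6, k, 31, 36), (p, 17, 6, r, 18, 13), (p, 17, 6, r, 22, 10), (p, 17, 6, r, 31, 36), (p, 26, 9, a, 18, 13), (p, 26, 9, a, 22, 10), (p, 26, 9, a, 31, 36), (p, 26, 9, k, 18, 13), (p, 26, 9, k, 22, 10), (p, 26, 9, k, 31, 36), (p, 26, 9, r, 18, 13), (p, 26, 9, r, 22, 10), (p, 26, 9, r, 31, 36), (z, 11, 10, d, 19, 39), (z, 11, 10, d, 6, 38), (z, 11, 10, n, 19, 39), (z, 11, 10, n, 6, 38), (z, 11, 10, q, 19, 39), (z, 11, 10, q, 6, 38), (z, 12, 36, d, 19, 39), (z, 12, 36, d, 6, 38), (z, 12, 36, n, 19, 39), (z, 12, 36, n, 6, 38), (z, 12, 36, q, 19, 39), (z, 12, 36, q, 6, 38), (z, 29, 16, d, 19, 39), (z, 29, 16, d, 6, 38), (z, 29, 16, n, 19, 39), (z, 29, 16, n, 6, 38), (z, 29, 16, q, 19, 39), (z, 29, 16, q, 6, 38), (z, 9, 30, d, 19, 39), (z, 9, 30, d, 6, 38), (z, 9, 30, n, 19, 39), (z, 9, 30, n, 6, 38), (z, 9, 30, q, 19, 39), (z, 9, 30, q, 6, 38)}.
Keep only column(s) C, E, B (24 duplicate(s) eliminated): {(11, 10, d), (11, 10, n), (11, 10, q), (12, 36, d), (12, 36, n), (12, 36, q), (17, 6, a), (17, 6, k), (17, 6, r), (26, 9, a), (26, 9, k), (26, 9, r), (29, 16, d), (29, 16, n), (29, 16, q), (9, 30, d), (9, 30, n), (9, 30, q)}
Filtering on B ≠ d leaves {(11, 10, n), (11, 10, q), (12, 36, n), (12, 36, q), (17, 6, a), (17, 6, k), (17, 6, r), (26, 9, a), (26, 9, k), (26, 9, r), (29, 16, n), (29, 16, q), (9, 30, n), (9, 30, q)}.
Keep only column(s) C (8 duplicate(s) eliminated): {11, 12, 17, 26, 29, 9}

{11, 12, 17, 26, 29, 9}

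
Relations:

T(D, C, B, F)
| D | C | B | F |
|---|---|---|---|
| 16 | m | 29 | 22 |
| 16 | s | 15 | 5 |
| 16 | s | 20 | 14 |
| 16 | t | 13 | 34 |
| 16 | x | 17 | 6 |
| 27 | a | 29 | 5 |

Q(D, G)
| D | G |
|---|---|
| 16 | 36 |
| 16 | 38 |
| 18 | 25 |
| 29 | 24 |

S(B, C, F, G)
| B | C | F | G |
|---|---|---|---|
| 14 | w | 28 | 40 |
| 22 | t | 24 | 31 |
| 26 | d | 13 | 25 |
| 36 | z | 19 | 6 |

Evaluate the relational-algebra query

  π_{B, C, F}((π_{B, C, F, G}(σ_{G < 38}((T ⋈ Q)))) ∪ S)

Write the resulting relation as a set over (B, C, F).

{(13, t, 34), (14, w, 28), (15, s, 5), (17, x, 6), (20, s, 14), (22, t, 24), (26, d, 13), (29, m, 22), (36, z, 19)}

T ⋈ Q (natural join on D): {(16, m, 29, 22, 36), (16, m, 29, 22, 38), (16, s, 15, 5, 36), (16, s, 15, 5, 38), (16, s, 20, 14, 36), (16, s, 20, 14, 38), (16, t, 13, 34, 36), (16, t, 13, 34, 38), (16, x, 17, 6, 36), (16, x, 17, 6, 38)}
Selection G < 38: {(16, m, 29, 22, 36), (16, s, 15, 5, 36), (16, s, 20, 14, 36), (16, t, 13, 34, 36), (16, x, 17, 6, 36)}
Projecting to B, C, F, G: {(13, t, 34, 36), (15, s, 5, 36), (17, x, 6, 36), (20, s, 14, 36), (29, m, 22, 36)}
Union: {(13, t, 34, 36), (15, s, 5, 36), (17, x, 6, 36), (20, s, 14, 36), (29, m, 22, 36)} with {(14, w, 28, 40), (22, t, 24, 31), (26, d, 13, 25), (36, z, 19, 6)} → {(13, t, 34, 36), (14, w, 28, 40), (15, s, 5, 36), (17, x, 6, 36), (20, s, 14, 36), (22, t, 24, 31), (26, d, 13, 25), (29, m, 22, 36), (36, z, 19, 6)}
Projecting to B, C, F: {(13, t, 34), (14, w, 28), (15, s, 5), (17, x, 6), (20, s, 14), (22, t, 24), (26, d, 13), (29, m, 22), (36, z, 19)}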